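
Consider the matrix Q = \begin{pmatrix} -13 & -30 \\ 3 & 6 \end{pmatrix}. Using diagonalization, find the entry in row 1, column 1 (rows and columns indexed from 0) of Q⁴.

Characteristic polynomial: r^2 + 7r + 12 = (r + 3)(r + 4), so the eigenvalues are -4, -3.
r=-3: eigenvector (-3, 1).
r=-4: eigenvector (10, -3).
P = [[-3, 10], [1, -3]], D = diag(-3, -4), P⁻¹ = [[3, 10], [1, 3]].
Q⁴ = P·diag(81, 256)·P⁻¹ = [[1831, 5250], [-525, -1494]].
The requested entry is -1494.

-1494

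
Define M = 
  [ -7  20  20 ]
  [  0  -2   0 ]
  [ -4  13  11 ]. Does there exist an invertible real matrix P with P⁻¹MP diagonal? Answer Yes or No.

Characteristic polynomial: p(μ) = μ^3 - 2μ^2 - 5μ + 6 = (μ - 3)(μ - 1)(μ + 2).
All 3 eigenvalues are distinct, so M is diagonalizable.

Yes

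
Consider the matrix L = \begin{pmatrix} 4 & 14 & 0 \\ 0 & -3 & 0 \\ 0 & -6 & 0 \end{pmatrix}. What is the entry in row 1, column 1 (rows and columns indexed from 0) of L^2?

Characteristic polynomial: λ^3 - λ^2 - 12λ = λ(λ - 4)(λ + 3), so the eigenvalues are -3, 0, 4.
λ=4: eigenvector (1, 0, 0).
λ=-3: eigenvector (-2, 1, 2).
λ=0: eigenvector (0, 0, 1).
P = [[1, -2, 0], [0, 1, 0], [0, 2, 1]], D = diag(4, -3, 0), P⁻¹ = [[1, 2, 0], [0, 1, 0], [0, -2, 1]].
L² = P·diag(16, 9, 0)·P⁻¹ = [[16, 14, 0], [0, 9, 0], [0, 18, 0]].
The requested entry is 9.

9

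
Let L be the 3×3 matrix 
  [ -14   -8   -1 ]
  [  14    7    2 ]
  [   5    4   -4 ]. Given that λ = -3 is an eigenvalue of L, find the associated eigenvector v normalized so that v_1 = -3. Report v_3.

1

L + 3I = [[-11, -8, -1], [14, 10, 2], [5, 4, -1]].
Solving (L + 3I)v = 0 gives the eigenspace spanned by (-3, 4, 1).
With v_1 = -3, v = (-3, 4, 1), so v_3 = 1.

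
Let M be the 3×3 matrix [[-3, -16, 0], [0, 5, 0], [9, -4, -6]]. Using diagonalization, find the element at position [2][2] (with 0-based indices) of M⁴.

1296

Characteristic polynomial: μ^3 + 4μ^2 - 27μ - 90 = (μ - 5)(μ + 3)(μ + 6), so the eigenvalues are -6, -3, 5.
μ=-6: eigenvector (0, 0, 1).
μ=5: eigenvector (-2, 1, -2).
μ=-3: eigenvector (1, 0, 3).
P = [[0, -2, 1], [0, 1, 0], [1, -2, 3]], D = diag(-6, 5, -3), P⁻¹ = [[-3, -4, 1], [0, 1, 0], [1, 2, 0]].
M⁴ = P·diag(1296, 625, 81)·P⁻¹ = [[81, -1088, 0], [0, 625, 0], [-3645, -5948, 1296]].
The requested entry is 1296.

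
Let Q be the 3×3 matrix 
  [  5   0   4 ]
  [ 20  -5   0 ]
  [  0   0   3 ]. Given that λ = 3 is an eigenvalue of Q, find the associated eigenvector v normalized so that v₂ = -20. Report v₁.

Q − 3I = [[2, 0, 4], [20, -8, 0], [0, 0, 0]].
Solving (Q − 3I)v = 0 gives the eigenspace spanned by (-8, -20, 4).
With v₂ = -20, v = (-8, -20, 4), so v₁ = -8.

-8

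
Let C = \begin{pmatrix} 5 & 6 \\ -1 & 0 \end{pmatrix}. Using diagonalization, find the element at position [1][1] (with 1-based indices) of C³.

65

Characteristic polynomial: s^2 - 5s + 6 = (s - 3)(s - 2), so the eigenvalues are 2, 3.
s=3: eigenvector (-3, 1).
s=2: eigenvector (2, -1).
P = [[-3, 2], [1, -1]], D = diag(3, 2), P⁻¹ = [[-1, -2], [-1, -3]].
C³ = P·diag(27, 8)·P⁻¹ = [[65, 114], [-19, -30]].
The requested entry is 65.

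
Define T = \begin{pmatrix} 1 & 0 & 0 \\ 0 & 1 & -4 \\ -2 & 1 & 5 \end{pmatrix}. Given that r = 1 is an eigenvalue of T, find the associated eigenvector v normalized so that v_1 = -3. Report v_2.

T − 1I = [[0, 0, 0], [0, 0, -4], [-2, 1, 4]].
Solving (T − 1I)v = 0 gives the eigenspace spanned by (-3, -6, 0).
With v_1 = -3, v = (-3, -6, 0), so v_2 = -6.

-6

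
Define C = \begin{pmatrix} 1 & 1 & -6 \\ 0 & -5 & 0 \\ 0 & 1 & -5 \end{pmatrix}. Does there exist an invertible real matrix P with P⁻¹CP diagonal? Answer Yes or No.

Characteristic polynomial: p(λ) = λ^3 + 9λ^2 + 15λ - 25 = (λ - 1)(λ + 5)^2.
λ = -5 has algebraic multiplicity 2; rank(C + 5I) = 2, so geometric multiplicity = 1.
Geometric multiplicity < algebraic multiplicity, so C is not diagonalizable.

No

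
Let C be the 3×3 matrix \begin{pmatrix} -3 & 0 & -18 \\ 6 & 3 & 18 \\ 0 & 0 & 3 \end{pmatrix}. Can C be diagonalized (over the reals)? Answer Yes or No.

Yes

Characteristic polynomial: p(λ) = λ^3 - 3λ^2 - 9λ + 27 = (λ - 3)^2(λ + 3).
λ = 3 has algebraic multiplicity 2; rank(C − 3I) = 1, so geometric multiplicity = 2.
Every eigenvalue has geometric = algebraic multiplicity, so C is diagonalizable.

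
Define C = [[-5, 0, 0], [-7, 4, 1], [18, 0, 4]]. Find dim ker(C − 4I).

1

C − 4I = [[-9, 0, 0], [-7, 0, 1], [18, 0, 0]].
This matrix has rank 2, so its null space has dimension 3 − 2 = 1.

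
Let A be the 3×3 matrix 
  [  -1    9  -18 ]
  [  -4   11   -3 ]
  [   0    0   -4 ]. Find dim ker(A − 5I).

1

A − 5I = [[-6, 9, -18], [-4, 6, -3], [0, 0, -9]].
This matrix has rank 2, so its null space has dimension 3 − 2 = 1.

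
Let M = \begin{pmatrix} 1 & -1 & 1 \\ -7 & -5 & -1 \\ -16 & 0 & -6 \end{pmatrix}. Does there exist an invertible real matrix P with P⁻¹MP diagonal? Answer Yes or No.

Characteristic polynomial: p(μ) = μ^3 + 10μ^2 + 28μ + 24 = (μ + 2)^2(μ + 6).
μ = -2 has algebraic multiplicity 2; rank(M + 2I) = 2, so geometric multiplicity = 1.
Geometric multiplicity < algebraic multiplicity, so M is not diagonalizable.

No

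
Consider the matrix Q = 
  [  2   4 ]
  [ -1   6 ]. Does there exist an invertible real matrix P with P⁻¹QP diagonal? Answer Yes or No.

Characteristic polynomial: p(r) = r^2 - 8r + 16 = (r - 4)^2.
r = 4 has algebraic multiplicity 2; rank(Q − 4I) = 1, so geometric multiplicity = 1.
Geometric multiplicity < algebraic multiplicity, so Q is not diagonalizable.

No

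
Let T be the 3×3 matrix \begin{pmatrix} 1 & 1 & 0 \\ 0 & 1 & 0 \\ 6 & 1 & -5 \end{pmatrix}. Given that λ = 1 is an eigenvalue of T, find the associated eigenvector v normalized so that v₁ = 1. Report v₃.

T − 1I = [[0, 1, 0], [0, 0, 0], [6, 1, -6]].
Solving (T − 1I)v = 0 gives the eigenspace spanned by (1, 0, 1).
With v₁ = 1, v = (1, 0, 1), so v₃ = 1.

1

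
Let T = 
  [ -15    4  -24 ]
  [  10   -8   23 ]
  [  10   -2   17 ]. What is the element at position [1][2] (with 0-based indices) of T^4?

Characteristic polynomial: r^3 + 6r^2 - 25r - 150 = (r - 5)(r + 5)(r + 6), so the eigenvalues are -6, -5, 5.
r=5: eigenvector (-1, 1, 1).
r=-6: eigenvector (-4, 3, 2).
r=-5: eigenvector (-2, 1, 1).
P = [[-1, -4, -2], [1, 3, 1], [1, 2, 1]], D = diag(5, -6, -5), P⁻¹ = [[1, 0, 2], [0, 1, -1], [-1, -2, 1]].
T⁴ = P·diag(625, 1296, 625)·P⁻¹ = [[625, -2684, 2684], [0, 2638, -2013], [0, 1342, -717]].
The requested entry is -2013.

-2013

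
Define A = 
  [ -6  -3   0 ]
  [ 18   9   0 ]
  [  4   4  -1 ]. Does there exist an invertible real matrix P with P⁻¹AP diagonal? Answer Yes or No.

Yes

Characteristic polynomial: p(λ) = λ^3 - 2λ^2 - 3λ = λ(λ - 3)(λ + 1).
All 3 eigenvalues are distinct, so A is diagonalizable.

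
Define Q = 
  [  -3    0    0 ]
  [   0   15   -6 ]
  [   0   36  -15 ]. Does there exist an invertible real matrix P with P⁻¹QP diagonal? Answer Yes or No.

Characteristic polynomial: p(λ) = λ^3 + 3λ^2 - 9λ - 27 = (λ - 3)(λ + 3)^2.
λ = -3 has algebraic multiplicity 2; rank(Q + 3I) = 1, so geometric multiplicity = 2.
Every eigenvalue has geometric = algebraic multiplicity, so Q is diagonalizable.

Yes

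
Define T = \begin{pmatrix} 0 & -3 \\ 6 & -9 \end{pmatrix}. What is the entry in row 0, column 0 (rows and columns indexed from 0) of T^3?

162

Characteristic polynomial: λ^2 + 9λ + 18 = (λ + 3)(λ + 6), so the eigenvalues are -6, -3.
λ=-3: eigenvector (1, 1).
λ=-6: eigenvector (-1, -2).
P = [[1, -1], [1, -2]], D = diag(-3, -6), P⁻¹ = [[2, -1], [1, -1]].
T³ = P·diag(-27, -216)·P⁻¹ = [[162, -189], [378, -405]].
The requested entry is 162.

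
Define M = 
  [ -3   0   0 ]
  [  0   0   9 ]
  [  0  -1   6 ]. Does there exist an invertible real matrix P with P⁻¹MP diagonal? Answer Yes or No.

Characteristic polynomial: p(s) = s^3 - 3s^2 - 9s + 27 = (s - 3)^2(s + 3).
s = 3 has algebraic multiplicity 2; rank(M − 3I) = 2, so geometric multiplicity = 1.
Geometric multiplicity < algebraic multiplicity, so M is not diagonalizable.

No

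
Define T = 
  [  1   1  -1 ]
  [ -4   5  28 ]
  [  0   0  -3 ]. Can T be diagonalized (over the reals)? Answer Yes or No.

Characteristic polynomial: p(λ) = λ^3 - 3λ^2 - 9λ + 27 = (λ - 3)^2(λ + 3).
λ = 3 has algebraic multiplicity 2; rank(T − 3I) = 2, so geometric multiplicity = 1.
Geometric multiplicity < algebraic multiplicity, so T is not diagonalizable.

No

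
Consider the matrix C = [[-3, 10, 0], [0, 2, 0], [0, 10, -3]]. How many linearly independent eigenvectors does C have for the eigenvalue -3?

C + 3I = [[0, 10, 0], [0, 5, 0], [0, 10, 0]].
This matrix has rank 1, so its null space has dimension 3 − 1 = 2.

2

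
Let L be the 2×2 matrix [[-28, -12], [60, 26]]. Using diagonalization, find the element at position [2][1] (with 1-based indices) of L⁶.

-40320

Characteristic polynomial: r^2 + 2r - 8 = (r - 2)(r + 4), so the eigenvalues are -4, 2.
r=-4: eigenvector (1, -2).
r=2: eigenvector (-2, 5).
P = [[1, -2], [-2, 5]], D = diag(-4, 2), P⁻¹ = [[5, 2], [2, 1]].
L⁶ = P·diag(4096, 64)·P⁻¹ = [[20224, 8064], [-40320, -16064]].
The requested entry is -40320.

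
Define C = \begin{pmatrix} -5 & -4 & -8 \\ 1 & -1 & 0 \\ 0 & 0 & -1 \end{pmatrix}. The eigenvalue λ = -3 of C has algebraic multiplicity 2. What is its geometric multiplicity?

1

C + 3I = [[-2, -4, -8], [1, 2, 0], [0, 0, 2]].
This matrix has rank 2, so its null space has dimension 3 − 2 = 1.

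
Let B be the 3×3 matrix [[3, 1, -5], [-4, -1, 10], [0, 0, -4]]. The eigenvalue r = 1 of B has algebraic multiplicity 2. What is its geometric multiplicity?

B − 1I = [[2, 1, -5], [-4, -2, 10], [0, 0, -5]].
This matrix has rank 2, so its null space has dimension 3 − 2 = 1.

1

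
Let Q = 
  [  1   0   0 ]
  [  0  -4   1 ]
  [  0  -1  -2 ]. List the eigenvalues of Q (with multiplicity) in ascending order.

Characteristic polynomial: p(t) = t^3 + 5t^2 + 3t - 9 = (t - 1)(t + 3)^2.
Roots (with multiplicity): -3, -3, 1.

-3, -3, 1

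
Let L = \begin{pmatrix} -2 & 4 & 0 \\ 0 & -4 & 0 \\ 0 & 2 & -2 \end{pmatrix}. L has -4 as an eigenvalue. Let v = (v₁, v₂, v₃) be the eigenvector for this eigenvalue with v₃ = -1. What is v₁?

-2

L + 4I = [[2, 4, 0], [0, 0, 0], [0, 2, 2]].
Solving (L + 4I)v = 0 gives the eigenspace spanned by (-2, 1, -1).
With v₃ = -1, v = (-2, 1, -1), so v₁ = -2.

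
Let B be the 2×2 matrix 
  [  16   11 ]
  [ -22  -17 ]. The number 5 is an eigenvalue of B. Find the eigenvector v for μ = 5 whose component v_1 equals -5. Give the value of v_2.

5

B − 5I = [[11, 11], [-22, -22]].
Solving (B − 5I)v = 0 gives the eigenspace spanned by (-5, 5).
With v_1 = -5, v = (-5, 5), so v_2 = 5.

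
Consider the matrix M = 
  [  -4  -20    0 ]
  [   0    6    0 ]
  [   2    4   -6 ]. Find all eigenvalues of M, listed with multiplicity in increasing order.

-6, -4, 6

Characteristic polynomial: p(t) = t^3 + 4t^2 - 36t - 144 = (t - 6)(t + 4)(t + 6).
Roots (with multiplicity): -6, -4, 6.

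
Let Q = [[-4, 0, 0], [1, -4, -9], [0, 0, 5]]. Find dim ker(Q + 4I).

Q + 4I = [[0, 0, 0], [1, 0, -9], [0, 0, 9]].
This matrix has rank 2, so its null space has dimension 3 − 2 = 1.

1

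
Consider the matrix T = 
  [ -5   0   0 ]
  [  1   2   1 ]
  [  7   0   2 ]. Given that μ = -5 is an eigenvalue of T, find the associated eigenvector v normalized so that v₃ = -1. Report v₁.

1

T + 5I = [[0, 0, 0], [1, 7, 1], [7, 0, 7]].
Solving (T + 5I)v = 0 gives the eigenspace spanned by (1, 0, -1).
With v₃ = -1, v = (1, 0, -1), so v₁ = 1.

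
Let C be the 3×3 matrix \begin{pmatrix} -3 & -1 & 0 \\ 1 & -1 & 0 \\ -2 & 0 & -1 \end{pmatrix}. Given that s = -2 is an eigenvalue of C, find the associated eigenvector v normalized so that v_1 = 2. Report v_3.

C + 2I = [[-1, -1, 0], [1, 1, 0], [-2, 0, 1]].
Solving (C + 2I)v = 0 gives the eigenspace spanned by (2, -2, 4).
With v_1 = 2, v = (2, -2, 4), so v_3 = 4.

4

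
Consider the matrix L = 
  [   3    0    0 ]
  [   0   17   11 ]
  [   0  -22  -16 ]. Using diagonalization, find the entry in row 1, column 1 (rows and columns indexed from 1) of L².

9

Characteristic polynomial: μ^3 - 4μ^2 - 27μ + 90 = (μ - 6)(μ - 3)(μ + 5), so the eigenvalues are -5, 3, 6.
μ=3: eigenvector (1, 0, 0).
μ=-5: eigenvector (0, -1, 2).
μ=6: eigenvector (0, -1, 1).
P = [[1, 0, 0], [0, -1, -1], [0, 2, 1]], D = diag(3, -5, 6), P⁻¹ = [[1, 0, 0], [0, 1, 1], [0, -2, -1]].
L² = P·diag(9, 25, 36)·P⁻¹ = [[9, 0, 0], [0, 47, 11], [0, -22, 14]].
The requested entry is 9.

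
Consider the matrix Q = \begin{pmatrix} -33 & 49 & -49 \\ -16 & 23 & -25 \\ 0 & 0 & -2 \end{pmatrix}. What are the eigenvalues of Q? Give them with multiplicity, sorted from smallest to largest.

Characteristic polynomial: p(λ) = λ^3 + 12λ^2 + 45λ + 50 = (λ + 2)(λ + 5)^2.
Roots (with multiplicity): -5, -5, -2.

-5, -5, -2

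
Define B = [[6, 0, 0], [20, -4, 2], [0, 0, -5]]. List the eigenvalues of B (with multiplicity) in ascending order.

-5, -4, 6

Characteristic polynomial: p(λ) = λ^3 + 3λ^2 - 34λ - 120 = (λ - 6)(λ + 4)(λ + 5).
Roots (with multiplicity): -5, -4, 6.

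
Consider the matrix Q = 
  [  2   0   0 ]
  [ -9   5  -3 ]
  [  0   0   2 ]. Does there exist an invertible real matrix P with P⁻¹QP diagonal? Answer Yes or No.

Yes

Characteristic polynomial: p(r) = r^3 - 9r^2 + 24r - 20 = (r - 5)(r - 2)^2.
r = 2 has algebraic multiplicity 2; rank(Q − 2I) = 1, so geometric multiplicity = 2.
Every eigenvalue has geometric = algebraic multiplicity, so Q is diagonalizable.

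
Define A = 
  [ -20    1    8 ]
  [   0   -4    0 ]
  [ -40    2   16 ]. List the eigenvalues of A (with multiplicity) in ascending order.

Characteristic polynomial: p(λ) = λ^3 + 8λ^2 + 16λ = λ(λ + 4)^2.
Roots (with multiplicity): -4, -4, 0.

-4, -4, 0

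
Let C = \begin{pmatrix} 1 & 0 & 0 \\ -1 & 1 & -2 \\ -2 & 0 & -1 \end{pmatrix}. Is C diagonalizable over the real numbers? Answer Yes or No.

Characteristic polynomial: p(s) = s^3 - s^2 - s + 1 = (s - 1)^2(s + 1).
s = 1 has algebraic multiplicity 2; rank(C − 1I) = 2, so geometric multiplicity = 1.
Geometric multiplicity < algebraic multiplicity, so C is not diagonalizable.

No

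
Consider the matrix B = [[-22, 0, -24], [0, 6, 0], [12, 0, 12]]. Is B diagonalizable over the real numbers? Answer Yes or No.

Yes

Characteristic polynomial: p(λ) = λ^3 + 4λ^2 - 36λ - 144 = (λ - 6)(λ + 4)(λ + 6).
All 3 eigenvalues are distinct, so B is diagonalizable.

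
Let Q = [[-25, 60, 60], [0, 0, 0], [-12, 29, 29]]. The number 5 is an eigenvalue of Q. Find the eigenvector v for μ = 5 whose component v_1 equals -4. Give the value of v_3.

-2

Q − 5I = [[-30, 60, 60], [0, -5, 0], [-12, 29, 24]].
Solving (Q − 5I)v = 0 gives the eigenspace spanned by (-4, 0, -2).
With v_1 = -4, v = (-4, 0, -2), so v_3 = -2.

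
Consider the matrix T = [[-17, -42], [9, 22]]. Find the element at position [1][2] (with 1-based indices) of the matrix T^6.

-57330

Characteristic polynomial: λ^2 - 5λ + 4 = (λ - 4)(λ - 1), so the eigenvalues are 1, 4.
λ=4: eigenvector (-2, 1).
λ=1: eigenvector (7, -3).
P = [[-2, 7], [1, -3]], D = diag(4, 1), P⁻¹ = [[3, 7], [1, 2]].
T⁶ = P·diag(4096, 1)·P⁻¹ = [[-24569, -57330], [12285, 28666]].
The requested entry is -57330.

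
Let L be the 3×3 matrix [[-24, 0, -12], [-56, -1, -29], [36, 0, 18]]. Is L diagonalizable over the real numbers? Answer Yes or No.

Characteristic polynomial: p(s) = s^3 + 7s^2 + 6s = s(s + 1)(s + 6).
All 3 eigenvalues are distinct, so L is diagonalizable.

Yes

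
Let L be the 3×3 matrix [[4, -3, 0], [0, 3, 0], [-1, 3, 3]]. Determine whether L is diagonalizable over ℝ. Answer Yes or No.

Yes

Characteristic polynomial: p(r) = r^3 - 10r^2 + 33r - 36 = (r - 4)(r - 3)^2.
r = 3 has algebraic multiplicity 2; rank(L − 3I) = 1, so geometric multiplicity = 2.
Every eigenvalue has geometric = algebraic multiplicity, so L is diagonalizable.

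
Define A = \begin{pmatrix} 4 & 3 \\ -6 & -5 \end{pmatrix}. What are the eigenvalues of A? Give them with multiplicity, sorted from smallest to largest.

-2, 1

Characteristic polynomial: p(r) = r^2 + r - 2 = (r - 1)(r + 2).
Roots (with multiplicity): -2, 1.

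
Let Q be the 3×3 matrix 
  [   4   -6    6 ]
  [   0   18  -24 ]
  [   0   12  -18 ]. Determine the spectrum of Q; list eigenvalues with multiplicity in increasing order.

-6, 4, 6

Characteristic polynomial: p(r) = r^3 - 4r^2 - 36r + 144 = (r - 6)(r - 4)(r + 6).
Roots (with multiplicity): -6, 4, 6.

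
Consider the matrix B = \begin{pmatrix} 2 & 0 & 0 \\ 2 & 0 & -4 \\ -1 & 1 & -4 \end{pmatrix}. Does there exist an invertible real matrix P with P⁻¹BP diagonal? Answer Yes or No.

Characteristic polynomial: p(λ) = λ^3 + 2λ^2 - 4λ - 8 = (λ - 2)(λ + 2)^2.
λ = -2 has algebraic multiplicity 2; rank(B + 2I) = 2, so geometric multiplicity = 1.
Geometric multiplicity < algebraic multiplicity, so B is not diagonalizable.

No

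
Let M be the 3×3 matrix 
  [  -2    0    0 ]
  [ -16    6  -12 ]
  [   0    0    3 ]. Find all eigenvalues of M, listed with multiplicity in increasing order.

-2, 3, 6

Characteristic polynomial: p(s) = s^3 - 7s^2 + 36 = (s - 6)(s - 3)(s + 2).
Roots (with multiplicity): -2, 3, 6.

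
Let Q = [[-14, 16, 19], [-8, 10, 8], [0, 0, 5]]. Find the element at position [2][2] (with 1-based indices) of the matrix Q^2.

-28

Characteristic polynomial: s^3 - s^2 - 32s + 60 = (s - 5)(s - 2)(s + 6), so the eigenvalues are -6, 2, 5.
s=2: eigenvector (-1, -1, 0).
s=-6: eigenvector (2, 1, 0).
s=5: eigenvector (1, 0, 1).
P = [[-1, 2, 1], [-1, 1, 0], [0, 0, 1]], D = diag(2, -6, 5), P⁻¹ = [[1, -2, -1], [1, -1, -1], [0, 0, 1]].
Q² = P·diag(4, 36, 25)·P⁻¹ = [[68, -64, -43], [32, -28, -32], [0, 0, 25]].
The requested entry is -28.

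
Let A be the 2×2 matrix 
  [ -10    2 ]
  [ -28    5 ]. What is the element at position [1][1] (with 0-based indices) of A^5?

1445

Characteristic polynomial: t^2 + 5t + 6 = (t + 2)(t + 3), so the eigenvalues are -3, -2.
t=-2: eigenvector (1, 4).
t=-3: eigenvector (-2, -7).
P = [[1, -2], [4, -7]], D = diag(-2, -3), P⁻¹ = [[-7, 2], [-4, 1]].
A⁵ = P·diag(-32, -243)·P⁻¹ = [[-1720, 422], [-5908, 1445]].
The requested entry is 1445.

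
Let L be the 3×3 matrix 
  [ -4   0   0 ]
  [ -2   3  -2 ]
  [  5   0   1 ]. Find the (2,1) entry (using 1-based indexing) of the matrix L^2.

-8

Characteristic polynomial: λ^3 - 13λ + 12 = (λ - 3)(λ - 1)(λ + 4), so the eigenvalues are -4, 1, 3.
λ=1: eigenvector (0, 1, 1).
λ=3: eigenvector (0, 1, 0).
λ=-4: eigenvector (1, 0, -1).
P = [[0, 0, 1], [1, 1, 0], [1, 0, -1]], D = diag(1, 3, -4), P⁻¹ = [[1, 0, 1], [-1, 1, -1], [1, 0, 0]].
L² = P·diag(1, 9, 16)·P⁻¹ = [[16, 0, 0], [-8, 9, -8], [-15, 0, 1]].
The requested entry is -8.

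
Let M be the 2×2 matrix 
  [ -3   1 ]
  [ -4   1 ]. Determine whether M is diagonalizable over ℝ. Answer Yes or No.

No

Characteristic polynomial: p(λ) = λ^2 + 2λ + 1 = (λ + 1)^2.
λ = -1 has algebraic multiplicity 2; rank(M + 1I) = 1, so geometric multiplicity = 1.
Geometric multiplicity < algebraic multiplicity, so M is not diagonalizable.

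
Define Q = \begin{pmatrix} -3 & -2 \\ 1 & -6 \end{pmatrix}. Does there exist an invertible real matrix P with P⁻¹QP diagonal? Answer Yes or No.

Characteristic polynomial: p(r) = r^2 + 9r + 20 = (r + 4)(r + 5).
All 2 eigenvalues are distinct, so Q is diagonalizable.

Yes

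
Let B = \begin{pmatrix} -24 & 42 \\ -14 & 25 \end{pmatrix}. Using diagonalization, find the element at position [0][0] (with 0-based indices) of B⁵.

Characteristic polynomial: t^2 - t - 12 = (t - 4)(t + 3), so the eigenvalues are -3, 4.
t=4: eigenvector (-3, -2).
t=-3: eigenvector (2, 1).
P = [[-3, 2], [-2, 1]], D = diag(4, -3), P⁻¹ = [[1, -2], [2, -3]].
B⁵ = P·diag(1024, -243)·P⁻¹ = [[-4044, 7602], [-2534, 4825]].
The requested entry is -4044.

-4044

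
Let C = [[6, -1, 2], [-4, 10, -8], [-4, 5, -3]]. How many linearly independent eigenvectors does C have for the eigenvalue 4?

C − 4I = [[2, -1, 2], [-4, 6, -8], [-4, 5, -7]].
This matrix has rank 2, so its null space has dimension 3 − 2 = 1.

1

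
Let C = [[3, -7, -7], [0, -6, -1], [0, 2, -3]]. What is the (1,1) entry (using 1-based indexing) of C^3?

Characteristic polynomial: r^3 + 6r^2 - 7r - 60 = (r - 3)(r + 4)(r + 5), so the eigenvalues are -5, -4, 3.
r=3: eigenvector (1, 0, 0).
r=-4: eigenvector (1, -1, 2).
r=-5: eigenvector (0, -1, 1).
P = [[1, 1, 0], [0, -1, -1], [0, 2, 1]], D = diag(3, -4, -5), P⁻¹ = [[1, -1, -1], [0, 1, 1], [0, -2, -1]].
C³ = P·diag(27, -64, -125)·P⁻¹ = [[27, -91, -91], [0, -186, -61], [0, 122, -3]].
The requested entry is 27.

27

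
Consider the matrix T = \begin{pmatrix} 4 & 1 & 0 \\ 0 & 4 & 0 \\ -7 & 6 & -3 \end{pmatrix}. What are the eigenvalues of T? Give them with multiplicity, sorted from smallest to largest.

-3, 4, 4

Characteristic polynomial: p(s) = s^3 - 5s^2 - 8s + 48 = (s - 4)^2(s + 3).
Roots (with multiplicity): -3, 4, 4.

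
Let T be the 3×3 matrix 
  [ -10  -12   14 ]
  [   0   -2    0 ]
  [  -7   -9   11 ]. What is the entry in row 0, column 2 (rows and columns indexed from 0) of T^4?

350

Characteristic polynomial: s^3 + s^2 - 14s - 24 = (s - 4)(s + 2)(s + 3), so the eigenvalues are -3, -2, 4.
s=-2: eigenvector (-5, 1, -2).
s=4: eigenvector (-1, 0, -1).
s=-3: eigenvector (2, 0, 1).
P = [[-5, -1, 2], [1, 0, 0], [-2, -1, 1]], D = diag(-2, 4, -3), P⁻¹ = [[0, 1, 0], [1, 1, -2], [1, 3, -1]].
T⁴ = P·diag(16, 256, 81)·P⁻¹ = [[-94, 150, 350], [0, 16, 0], [-175, -45, 431]].
The requested entry is 350.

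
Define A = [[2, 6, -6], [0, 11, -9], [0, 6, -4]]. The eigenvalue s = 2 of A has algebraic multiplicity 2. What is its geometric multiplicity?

A − 2I = [[0, 6, -6], [0, 9, -9], [0, 6, -6]].
This matrix has rank 1, so its null space has dimension 3 − 1 = 2.

2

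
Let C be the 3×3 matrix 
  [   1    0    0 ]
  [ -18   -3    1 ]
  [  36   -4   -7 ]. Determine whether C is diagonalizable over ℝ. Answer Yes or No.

Characteristic polynomial: p(r) = r^3 + 9r^2 + 15r - 25 = (r - 1)(r + 5)^2.
r = -5 has algebraic multiplicity 2; rank(C + 5I) = 2, so geometric multiplicity = 1.
Geometric multiplicity < algebraic multiplicity, so C is not diagonalizable.

No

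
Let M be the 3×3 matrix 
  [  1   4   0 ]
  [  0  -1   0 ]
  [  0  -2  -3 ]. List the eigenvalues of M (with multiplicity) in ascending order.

-3, -1, 1

Characteristic polynomial: p(r) = r^3 + 3r^2 - r - 3 = (r - 1)(r + 1)(r + 3).
Roots (with multiplicity): -3, -1, 1.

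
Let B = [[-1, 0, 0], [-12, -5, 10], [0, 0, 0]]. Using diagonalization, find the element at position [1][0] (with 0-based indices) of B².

72

Characteristic polynomial: s^3 + 6s^2 + 5s = s(s + 1)(s + 5), so the eigenvalues are -5, -1, 0.
s=-5: eigenvector (0, 1, 0).
s=-1: eigenvector (1, -3, 0).
s=0: eigenvector (0, 2, 1).
P = [[0, 1, 0], [1, -3, 2], [0, 0, 1]], D = diag(-5, -1, 0), P⁻¹ = [[3, 1, -2], [1, 0, 0], [0, 0, 1]].
B² = P·diag(25, 1, 0)·P⁻¹ = [[1, 0, 0], [72, 25, -50], [0, 0, 0]].
The requested entry is 72.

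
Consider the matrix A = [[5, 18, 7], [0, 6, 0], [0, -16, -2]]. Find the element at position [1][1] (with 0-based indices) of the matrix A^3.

216

Characteristic polynomial: λ^3 - 9λ^2 + 8λ + 60 = (λ - 6)(λ - 5)(λ + 2), so the eigenvalues are -2, 5, 6.
λ=5: eigenvector (1, 0, 0).
λ=6: eigenvector (4, 1, -2).
λ=-2: eigenvector (-1, 0, 1).
P = [[1, 4, -1], [0, 1, 0], [0, -2, 1]], D = diag(5, 6, -2), P⁻¹ = [[1, -2, 1], [0, 1, 0], [0, 2, 1]].
A³ = P·diag(125, 216, -8)·P⁻¹ = [[125, 630, 133], [0, 216, 0], [0, -448, -8]].
The requested entry is 216.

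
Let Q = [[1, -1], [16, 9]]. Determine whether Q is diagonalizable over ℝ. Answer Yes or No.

Characteristic polynomial: p(μ) = μ^2 - 10μ + 25 = (μ - 5)^2.
μ = 5 has algebraic multiplicity 2; rank(Q − 5I) = 1, so geometric multiplicity = 1.
Geometric multiplicity < algebraic multiplicity, so Q is not diagonalizable.

No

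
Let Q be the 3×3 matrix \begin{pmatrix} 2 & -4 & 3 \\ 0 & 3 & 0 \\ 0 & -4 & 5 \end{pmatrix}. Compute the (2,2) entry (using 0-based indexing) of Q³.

125

Characteristic polynomial: μ^3 - 10μ^2 + 31μ - 30 = (μ - 5)(μ - 3)(μ - 2), so the eigenvalues are 2, 3, 5.
μ=5: eigenvector (1, 0, 1).
μ=3: eigenvector (2, 1, 2).
μ=2: eigenvector (-1, 0, 0).
P = [[1, 2, -1], [0, 1, 0], [1, 2, 0]], D = diag(5, 3, 2), P⁻¹ = [[0, -2, 1], [0, 1, 0], [-1, 0, 1]].
Q³ = P·diag(125, 27, 8)·P⁻¹ = [[8, -196, 117], [0, 27, 0], [0, -196, 125]].
The requested entry is 125.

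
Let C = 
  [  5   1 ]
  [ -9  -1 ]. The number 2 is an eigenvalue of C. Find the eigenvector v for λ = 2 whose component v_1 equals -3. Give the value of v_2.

C − 2I = [[3, 1], [-9, -3]].
Solving (C − 2I)v = 0 gives the eigenspace spanned by (-3, 9).
With v_1 = -3, v = (-3, 9), so v_2 = 9.

9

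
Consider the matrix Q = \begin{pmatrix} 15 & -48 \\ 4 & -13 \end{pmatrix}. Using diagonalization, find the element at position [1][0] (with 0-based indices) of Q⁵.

Characteristic polynomial: μ^2 - 2μ - 3 = (μ - 3)(μ + 1), so the eigenvalues are -1, 3.
μ=3: eigenvector (4, 1).
μ=-1: eigenvector (-3, -1).
P = [[4, -3], [1, -1]], D = diag(3, -1), P⁻¹ = [[1, -3], [1, -4]].
Q⁵ = P·diag(243, -1)·P⁻¹ = [[975, -2928], [244, -733]].
The requested entry is 244.

244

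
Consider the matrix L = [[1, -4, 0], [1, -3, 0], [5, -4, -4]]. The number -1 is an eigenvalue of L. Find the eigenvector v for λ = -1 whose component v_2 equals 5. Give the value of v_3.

10

L + 1I = [[2, -4, 0], [1, -2, 0], [5, -4, -3]].
Solving (L + 1I)v = 0 gives the eigenspace spanned by (10, 5, 10).
With v_2 = 5, v = (10, 5, 10), so v_3 = 10.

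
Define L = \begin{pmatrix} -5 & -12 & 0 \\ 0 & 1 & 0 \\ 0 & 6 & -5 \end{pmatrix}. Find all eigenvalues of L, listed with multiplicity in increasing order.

Characteristic polynomial: p(λ) = λ^3 + 9λ^2 + 15λ - 25 = (λ - 1)(λ + 5)^2.
Roots (with multiplicity): -5, -5, 1.

-5, -5, 1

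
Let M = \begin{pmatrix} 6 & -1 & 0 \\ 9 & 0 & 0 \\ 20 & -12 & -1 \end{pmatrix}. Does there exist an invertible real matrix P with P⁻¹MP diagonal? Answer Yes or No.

Characteristic polynomial: p(r) = r^3 - 5r^2 + 3r + 9 = (r - 3)^2(r + 1).
r = 3 has algebraic multiplicity 2; rank(M − 3I) = 2, so geometric multiplicity = 1.
Geometric multiplicity < algebraic multiplicity, so M is not diagonalizable.

No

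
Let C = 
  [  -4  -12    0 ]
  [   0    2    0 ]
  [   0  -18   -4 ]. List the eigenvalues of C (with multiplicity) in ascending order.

Characteristic polynomial: p(s) = s^3 + 6s^2 - 32 = (s - 2)(s + 4)^2.
Roots (with multiplicity): -4, -4, 2.

-4, -4, 2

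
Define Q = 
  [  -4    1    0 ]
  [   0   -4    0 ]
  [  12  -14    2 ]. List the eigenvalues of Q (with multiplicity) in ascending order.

-4, -4, 2

Characteristic polynomial: p(r) = r^3 + 6r^2 - 32 = (r - 2)(r + 4)^2.
Roots (with multiplicity): -4, -4, 2.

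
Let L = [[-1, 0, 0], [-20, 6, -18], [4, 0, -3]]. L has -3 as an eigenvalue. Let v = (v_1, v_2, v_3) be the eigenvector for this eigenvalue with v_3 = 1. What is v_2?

L + 3I = [[2, 0, 0], [-20, 9, -18], [4, 0, 0]].
Solving (L + 3I)v = 0 gives the eigenspace spanned by (0, 2, 1).
With v_3 = 1, v = (0, 2, 1), so v_2 = 2.

2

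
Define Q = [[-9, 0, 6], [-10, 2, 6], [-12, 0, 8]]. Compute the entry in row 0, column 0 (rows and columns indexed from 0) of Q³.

Characteristic polynomial: λ^3 - λ^2 - 2λ = λ(λ - 2)(λ + 1), so the eigenvalues are -1, 0, 2.
λ=2: eigenvector (0, 1, 0).
λ=-1: eigenvector (-3, -2, -4).
λ=0: eigenvector (-2, -1, -3).
P = [[0, -3, -2], [1, -2, -1], [0, -4, -3]], D = diag(2, -1, 0), P⁻¹ = [[-2, 1, 1], [-3, 0, 2], [4, 0, -3]].
Q³ = P·diag(8, -1, 0)·P⁻¹ = [[-9, 0, 6], [-22, 8, 12], [-12, 0, 8]].
The requested entry is -9.

-9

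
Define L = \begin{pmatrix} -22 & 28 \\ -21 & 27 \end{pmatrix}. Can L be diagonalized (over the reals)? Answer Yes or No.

Yes

Characteristic polynomial: p(s) = s^2 - 5s - 6 = (s - 6)(s + 1).
All 2 eigenvalues are distinct, so L is diagonalizable.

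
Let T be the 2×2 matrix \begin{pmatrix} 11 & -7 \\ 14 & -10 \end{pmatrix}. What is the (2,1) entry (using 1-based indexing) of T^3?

182

Characteristic polynomial: s^2 - s - 12 = (s - 4)(s + 3), so the eigenvalues are -3, 4.
s=4: eigenvector (1, 1).
s=-3: eigenvector (1, 2).
P = [[1, 1], [1, 2]], D = diag(4, -3), P⁻¹ = [[2, -1], [-1, 1]].
T³ = P·diag(64, -27)·P⁻¹ = [[155, -91], [182, -118]].
The requested entry is 182.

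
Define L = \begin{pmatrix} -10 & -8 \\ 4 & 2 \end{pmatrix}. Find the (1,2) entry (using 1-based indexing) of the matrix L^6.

93184

Characteristic polynomial: r^2 + 8r + 12 = (r + 2)(r + 6), so the eigenvalues are -6, -2.
r=-6: eigenvector (-2, 1).
r=-2: eigenvector (-1, 1).
P = [[-2, -1], [1, 1]], D = diag(-6, -2), P⁻¹ = [[-1, -1], [1, 2]].
L⁶ = P·diag(46656, 64)·P⁻¹ = [[93248, 93184], [-46592, -46528]].
The requested entry is 93184.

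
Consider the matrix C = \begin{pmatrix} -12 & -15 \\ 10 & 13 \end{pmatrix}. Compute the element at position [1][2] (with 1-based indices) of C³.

-105

Characteristic polynomial: r^2 - r - 6 = (r - 3)(r + 2), so the eigenvalues are -2, 3.
r=-2: eigenvector (3, -2).
r=3: eigenvector (-1, 1).
P = [[3, -1], [-2, 1]], D = diag(-2, 3), P⁻¹ = [[1, 1], [2, 3]].
C³ = P·diag(-8, 27)·P⁻¹ = [[-78, -105], [70, 97]].
The requested entry is -105.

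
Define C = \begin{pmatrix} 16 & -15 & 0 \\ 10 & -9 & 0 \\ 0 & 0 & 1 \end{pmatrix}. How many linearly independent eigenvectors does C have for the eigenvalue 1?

2

C − 1I = [[15, -15, 0], [10, -10, 0], [0, 0, 0]].
This matrix has rank 1, so its null space has dimension 3 − 1 = 2.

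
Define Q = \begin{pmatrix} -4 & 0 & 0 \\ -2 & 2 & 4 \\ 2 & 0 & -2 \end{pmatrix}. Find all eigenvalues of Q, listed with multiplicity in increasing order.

-4, -2, 2

Characteristic polynomial: p(λ) = λ^3 + 4λ^2 - 4λ - 16 = (λ - 2)(λ + 2)(λ + 4).
Roots (with multiplicity): -4, -2, 2.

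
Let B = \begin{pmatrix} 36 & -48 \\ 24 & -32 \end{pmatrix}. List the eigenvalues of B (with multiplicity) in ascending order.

Characteristic polynomial: p(r) = r^2 - 4r = r(r - 4).
Roots (with multiplicity): 0, 4.

0, 4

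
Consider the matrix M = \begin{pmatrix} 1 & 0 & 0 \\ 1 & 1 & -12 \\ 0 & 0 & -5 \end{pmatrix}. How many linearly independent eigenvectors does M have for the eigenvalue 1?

M − 1I = [[0, 0, 0], [1, 0, -12], [0, 0, -6]].
This matrix has rank 2, so its null space has dimension 3 − 2 = 1.

1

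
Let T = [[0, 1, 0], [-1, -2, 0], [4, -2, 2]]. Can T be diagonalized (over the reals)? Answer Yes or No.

Characteristic polynomial: p(r) = r^3 - 3r - 2 = (r - 2)(r + 1)^2.
r = -1 has algebraic multiplicity 2; rank(T + 1I) = 2, so geometric multiplicity = 1.
Geometric multiplicity < algebraic multiplicity, so T is not diagonalizable.

No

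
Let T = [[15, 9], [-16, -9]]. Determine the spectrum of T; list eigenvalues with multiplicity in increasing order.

3, 3

Characteristic polynomial: p(λ) = λ^2 - 6λ + 9 = (λ - 3)^2.
Roots (with multiplicity): 3, 3.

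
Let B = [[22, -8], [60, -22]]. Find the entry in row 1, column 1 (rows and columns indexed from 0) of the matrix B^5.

-352

Characteristic polynomial: t^2 - 4 = (t - 2)(t + 2), so the eigenvalues are -2, 2.
t=-2: eigenvector (1, 3).
t=2: eigenvector (-2, -5).
P = [[1, -2], [3, -5]], D = diag(-2, 2), P⁻¹ = [[-5, 2], [-3, 1]].
B⁵ = P·diag(-32, 32)·P⁻¹ = [[352, -128], [960, -352]].
The requested entry is -352.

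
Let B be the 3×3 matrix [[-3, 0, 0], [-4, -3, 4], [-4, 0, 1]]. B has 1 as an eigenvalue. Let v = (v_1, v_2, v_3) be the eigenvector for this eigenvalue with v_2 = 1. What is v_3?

B − 1I = [[-4, 0, 0], [-4, -4, 4], [-4, 0, 0]].
Solving (B − 1I)v = 0 gives the eigenspace spanned by (0, 1, 1).
With v_2 = 1, v = (0, 1, 1), so v_3 = 1.

1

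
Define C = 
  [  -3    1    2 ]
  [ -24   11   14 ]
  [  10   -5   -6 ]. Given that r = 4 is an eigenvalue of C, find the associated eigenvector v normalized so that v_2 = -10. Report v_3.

C − 4I = [[-7, 1, 2], [-24, 7, 14], [10, -5, -10]].
Solving (C − 4I)v = 0 gives the eigenspace spanned by (0, -10, 5).
With v_2 = -10, v = (0, -10, 5), so v_3 = 5.

5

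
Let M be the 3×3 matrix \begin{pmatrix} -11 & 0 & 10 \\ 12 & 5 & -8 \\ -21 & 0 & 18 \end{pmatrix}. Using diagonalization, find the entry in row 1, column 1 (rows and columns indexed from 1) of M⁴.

-2369

Characteristic polynomial: r^3 - 12r^2 + 47r - 60 = (r - 5)(r - 4)(r - 3), so the eigenvalues are 3, 4, 5.
r=5: eigenvector (0, 1, 0).
r=3: eigenvector (5, -2, 7).
r=4: eigenvector (2, 0, 3).
P = [[0, 5, 2], [1, -2, 0], [0, 7, 3]], D = diag(5, 3, 4), P⁻¹ = [[6, 1, -4], [3, 0, -2], [-7, 0, 5]].
M⁴ = P·diag(625, 81, 256)·P⁻¹ = [[-2369, 0, 1750], [3264, 625, -2176], [-3675, 0, 2706]].
The requested entry is -2369.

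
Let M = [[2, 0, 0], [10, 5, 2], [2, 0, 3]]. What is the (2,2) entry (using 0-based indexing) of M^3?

27

Characteristic polynomial: λ^3 - 10λ^2 + 31λ - 30 = (λ - 5)(λ - 3)(λ - 2), so the eigenvalues are 2, 3, 5.
λ=2: eigenvector (1, -2, -2).
λ=5: eigenvector (0, 1, 0).
λ=3: eigenvector (0, -1, 1).
P = [[1, 0, 0], [-2, 1, -1], [-2, 0, 1]], D = diag(2, 5, 3), P⁻¹ = [[1, 0, 0], [4, 1, 1], [2, 0, 1]].
M³ = P·diag(8, 125, 27)·P⁻¹ = [[8, 0, 0], [430, 125, 98], [38, 0, 27]].
The requested entry is 27.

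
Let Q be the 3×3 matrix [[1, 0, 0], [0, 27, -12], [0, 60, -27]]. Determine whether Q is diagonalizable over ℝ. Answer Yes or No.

Characteristic polynomial: p(t) = t^3 - t^2 - 9t + 9 = (t - 3)(t - 1)(t + 3).
All 3 eigenvalues are distinct, so Q is diagonalizable.

Yes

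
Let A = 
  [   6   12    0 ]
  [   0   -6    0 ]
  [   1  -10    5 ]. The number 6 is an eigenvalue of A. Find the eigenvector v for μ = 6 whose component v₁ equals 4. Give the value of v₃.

4

A − 6I = [[0, 12, 0], [0, -12, 0], [1, -10, -1]].
Solving (A − 6I)v = 0 gives the eigenspace spanned by (4, 0, 4).
With v₁ = 4, v = (4, 0, 4), so v₃ = 4.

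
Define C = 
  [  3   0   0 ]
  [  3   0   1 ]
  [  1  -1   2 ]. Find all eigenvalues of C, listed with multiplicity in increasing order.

Characteristic polynomial: p(t) = t^3 - 5t^2 + 7t - 3 = (t - 3)(t - 1)^2.
Roots (with multiplicity): 1, 1, 3.

1, 1, 3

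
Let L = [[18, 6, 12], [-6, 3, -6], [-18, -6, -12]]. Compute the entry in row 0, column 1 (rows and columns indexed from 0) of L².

Characteristic polynomial: t^3 - 9t^2 + 18t = t(t - 6)(t - 3), so the eigenvalues are 0, 3, 6.
t=6: eigenvector (1, 0, -1).
t=3: eigenvector (-2, 1, 2).
t=0: eigenvector (-4, 2, 5).
P = [[1, -2, -4], [0, 1, 2], [-1, 2, 5]], D = diag(6, 3, 0), P⁻¹ = [[1, 2, 0], [-2, 1, -2], [1, 0, 1]].
L² = P·diag(36, 9, 0)·P⁻¹ = [[72, 54, 36], [-18, 9, -18], [-72, -54, -36]].
The requested entry is 54.

54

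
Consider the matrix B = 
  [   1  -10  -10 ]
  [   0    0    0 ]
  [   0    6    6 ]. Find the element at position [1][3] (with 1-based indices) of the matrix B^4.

-2590

Characteristic polynomial: t^3 - 7t^2 + 6t = t(t - 6)(t - 1), so the eigenvalues are 0, 1, 6.
t=1: eigenvector (1, 0, 0).
t=0: eigenvector (0, 1, -1).
t=6: eigenvector (-2, 0, 1).
P = [[1, 0, -2], [0, 1, 0], [0, -1, 1]], D = diag(1, 0, 6), P⁻¹ = [[1, 2, 2], [0, 1, 0], [0, 1, 1]].
B⁴ = P·diag(1, 0, 1296)·P⁻¹ = [[1, -2590, -2590], [0, 0, 0], [0, 1296, 1296]].
The requested entry is -2590.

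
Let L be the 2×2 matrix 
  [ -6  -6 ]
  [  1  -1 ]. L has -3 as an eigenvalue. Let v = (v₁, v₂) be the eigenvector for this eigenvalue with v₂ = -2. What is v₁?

L + 3I = [[-3, -6], [1, 2]].
Solving (L + 3I)v = 0 gives the eigenspace spanned by (4, -2).
With v₂ = -2, v = (4, -2), so v₁ = 4.

4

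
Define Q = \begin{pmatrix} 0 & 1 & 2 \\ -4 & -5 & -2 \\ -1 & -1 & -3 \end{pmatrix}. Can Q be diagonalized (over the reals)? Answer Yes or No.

Yes

Characteristic polynomial: p(r) = r^3 + 8r^2 + 19r + 12 = (r + 1)(r + 3)(r + 4).
All 3 eigenvalues are distinct, so Q is diagonalizable.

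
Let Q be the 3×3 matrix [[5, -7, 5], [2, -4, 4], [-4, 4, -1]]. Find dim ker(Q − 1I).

Q − 1I = [[4, -7, 5], [2, -5, 4], [-4, 4, -2]].
This matrix has rank 2, so its null space has dimension 3 − 2 = 1.

1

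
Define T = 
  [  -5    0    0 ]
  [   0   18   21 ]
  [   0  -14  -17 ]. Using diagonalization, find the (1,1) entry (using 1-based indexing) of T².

25

Characteristic polynomial: r^3 + 4r^2 - 17r - 60 = (r - 4)(r + 3)(r + 5), so the eigenvalues are -5, -3, 4.
r=-5: eigenvector (1, 0, 0).
r=4: eigenvector (0, 3, -2).
r=-3: eigenvector (0, -1, 1).
P = [[1, 0, 0], [0, 3, -1], [0, -2, 1]], D = diag(-5, 4, -3), P⁻¹ = [[1, 0, 0], [0, 1, 1], [0, 2, 3]].
T² = P·diag(25, 16, 9)·P⁻¹ = [[25, 0, 0], [0, 30, 21], [0, -14, -5]].
The requested entry is 25.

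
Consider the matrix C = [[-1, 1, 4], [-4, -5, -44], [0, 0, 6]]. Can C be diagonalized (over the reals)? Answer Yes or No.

Characteristic polynomial: p(μ) = μ^3 - 27μ - 54 = (μ - 6)(μ + 3)^2.
μ = -3 has algebraic multiplicity 2; rank(C + 3I) = 2, so geometric multiplicity = 1.
Geometric multiplicity < algebraic multiplicity, so C is not diagonalizable.

No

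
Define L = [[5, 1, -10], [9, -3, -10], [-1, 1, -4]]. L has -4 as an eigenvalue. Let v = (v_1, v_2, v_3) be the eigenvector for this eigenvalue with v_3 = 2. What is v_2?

2

L + 4I = [[9, 1, -10], [9, 1, -10], [-1, 1, 0]].
Solving (L + 4I)v = 0 gives the eigenspace spanned by (2, 2, 2).
With v_3 = 2, v = (2, 2, 2), so v_2 = 2.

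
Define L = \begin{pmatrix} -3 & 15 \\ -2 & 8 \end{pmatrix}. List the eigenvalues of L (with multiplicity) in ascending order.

Characteristic polynomial: p(μ) = μ^2 - 5μ + 6 = (μ - 3)(μ - 2).
Roots (with multiplicity): 2, 3.

2, 3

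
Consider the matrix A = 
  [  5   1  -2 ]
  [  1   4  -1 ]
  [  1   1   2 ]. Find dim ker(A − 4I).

A − 4I = [[1, 1, -2], [1, 0, -1], [1, 1, -2]].
This matrix has rank 2, so its null space has dimension 3 − 2 = 1.

1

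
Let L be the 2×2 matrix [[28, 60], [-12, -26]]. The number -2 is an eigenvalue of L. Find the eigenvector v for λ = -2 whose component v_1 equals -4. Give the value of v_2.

L + 2I = [[30, 60], [-12, -24]].
Solving (L + 2I)v = 0 gives the eigenspace spanned by (-4, 2).
With v_1 = -4, v = (-4, 2), so v_2 = 2.

2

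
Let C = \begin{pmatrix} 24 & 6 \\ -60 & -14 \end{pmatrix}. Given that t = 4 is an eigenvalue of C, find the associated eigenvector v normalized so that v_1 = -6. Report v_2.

20

C − 4I = [[20, 6], [-60, -18]].
Solving (C − 4I)v = 0 gives the eigenspace spanned by (-6, 20).
With v_1 = -6, v = (-6, 20), so v_2 = 20.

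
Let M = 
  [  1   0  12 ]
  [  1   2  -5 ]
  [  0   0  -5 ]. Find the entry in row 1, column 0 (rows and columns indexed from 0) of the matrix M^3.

7

Characteristic polynomial: s^3 + 2s^2 - 13s + 10 = (s - 2)(s - 1)(s + 5), so the eigenvalues are -5, 1, 2.
s=1: eigenvector (1, -1, 0).
s=2: eigenvector (0, 1, 0).
s=-5: eigenvector (-2, 1, 1).
P = [[1, 0, -2], [-1, 1, 1], [0, 0, 1]], D = diag(1, 2, -5), P⁻¹ = [[1, 0, 2], [1, 1, 1], [0, 0, 1]].
M³ = P·diag(1, 8, -125)·P⁻¹ = [[1, 0, 252], [7, 8, -119], [0, 0, -125]].
The requested entry is 7.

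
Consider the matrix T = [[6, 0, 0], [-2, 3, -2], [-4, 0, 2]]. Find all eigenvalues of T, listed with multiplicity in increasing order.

2, 3, 6

Characteristic polynomial: p(s) = s^3 - 11s^2 + 36s - 36 = (s - 6)(s - 3)(s - 2).
Roots (with multiplicity): 2, 3, 6.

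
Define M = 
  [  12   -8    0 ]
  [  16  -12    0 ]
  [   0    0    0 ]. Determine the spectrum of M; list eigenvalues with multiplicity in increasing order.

Characteristic polynomial: p(t) = t^3 - 16t = t(t - 4)(t + 4).
Roots (with multiplicity): -4, 0, 4.

-4, 0, 4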